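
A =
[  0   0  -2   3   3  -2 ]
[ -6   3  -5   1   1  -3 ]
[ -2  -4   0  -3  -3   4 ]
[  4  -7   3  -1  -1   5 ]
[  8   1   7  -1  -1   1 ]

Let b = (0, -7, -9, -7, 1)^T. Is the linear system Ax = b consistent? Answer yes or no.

Row reduce the augmented matrix [A | b].
Swap R1 ↔ R2
R3 ← R3 − (1/3)·R1: [0, -5, 5/3, -10/3, -10/3, 5, -20/3]
R4 ← R4 + (2/3)·R1: [0, -5, -1/3, -1/3, -1/3, 3, -35/3]
R5 ← R5 + (4/3)·R1: [0, 5, 1/3, 1/3, 1/3, -3, -25/3]
Swap R2 ↔ R3
R4 ← R4 − R2: [0, 0, -2, 3, 3, -2, -5]
R5 ← R5 + R2: [0, 0, 2, -3, -3, 2, -15]
R4 ← R4 − R3: [0, 0, 0, 0, 0, 0, -5]
R5 ← R5 + R3: [0, 0, 0, 0, 0, 0, -15]
R5 ← R5 − (3)·R4: [0, 0, 0, 0, 0, 0, 0]
The echelon form has 4 nonzero rows; the last pivot sits in the augmented column, so rank(A) = 3 but rank([A|b]) = 4.
Since the ranks differ, the system is inconsistent.

no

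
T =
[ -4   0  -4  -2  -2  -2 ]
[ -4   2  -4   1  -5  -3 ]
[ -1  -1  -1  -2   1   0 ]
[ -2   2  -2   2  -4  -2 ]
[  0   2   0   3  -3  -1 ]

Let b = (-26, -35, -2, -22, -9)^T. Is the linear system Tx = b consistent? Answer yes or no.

yes

Row reduce the augmented matrix [T | b].
R2 ← R2 − R1: [0, 2, 0, 3, -3, -1, -9]
R3 ← R3 − (1/4)·R1: [0, -1, 0, -3/2, 3/2, 1/2, 9/2]
R4 ← R4 − (1/2)·R1: [0, 2, 0, 3, -3, -1, -9]
R3 ← R3 + (1/2)·R2: [0, 0, 0, 0, 0, 0, 0]
R4 ← R4 − R2: [0, 0, 0, 0, 0, 0, 0]
R5 ← R5 − R2: [0, 0, 0, 0, 0, 0, 0]
The echelon form has 2 nonzero rows, and every pivot lies in the first 6 columns, so rank(T) = rank([T|b]) = 2.
The system is consistent.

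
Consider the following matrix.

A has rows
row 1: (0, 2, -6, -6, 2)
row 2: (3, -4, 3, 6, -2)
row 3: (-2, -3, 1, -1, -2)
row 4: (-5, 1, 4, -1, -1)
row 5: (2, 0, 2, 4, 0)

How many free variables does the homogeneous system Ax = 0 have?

2

Row reduce to echelon form.
Swap R1 ↔ R2
R3 ← R3 + (2/3)·R1: [0, -17/3, 3, 3, -10/3]
R4 ← R4 + (5/3)·R1: [0, -17/3, 9, 9, -13/3]
R5 ← R5 − (2/3)·R1: [0, 8/3, 0, 0, 4/3]
R3 ← R3 + (17/6)·R2: [0, 0, -14, -14, 7/3]
R4 ← R4 + (17/6)·R2: [0, 0, -8, -8, 4/3]
R5 ← R5 − (4/3)·R2: [0, 0, 8, 8, -4/3]
R4 ← R4 − (4/7)·R3: [0, 0, 0, 0, 0]
R5 ← R5 + (4/7)·R3: [0, 0, 0, 0, 0]
3 nonzero rows, so rank(A) = 3.
A has 5 columns; by rank–nullity, nullity = 5 − 3 = 2.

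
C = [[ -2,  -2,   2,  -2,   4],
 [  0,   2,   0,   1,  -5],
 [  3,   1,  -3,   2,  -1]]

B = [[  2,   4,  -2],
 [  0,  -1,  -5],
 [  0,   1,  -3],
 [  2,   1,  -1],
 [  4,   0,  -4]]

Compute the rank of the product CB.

2

First compute CB:
[[  8,  -6,  -6],
 [-18,  -1,   9],
 [  6,  10,   0]]
Now row reduce the product.
R2 ← R2 + (9/4)·R1: [0, -29/2, -9/2]
R3 ← R3 − (3/4)·R1: [0, 29/2, 9/2]
R3 ← R3 + R2: [0, 0, 0]
2 nonzero rows, so rank(CB) = 2.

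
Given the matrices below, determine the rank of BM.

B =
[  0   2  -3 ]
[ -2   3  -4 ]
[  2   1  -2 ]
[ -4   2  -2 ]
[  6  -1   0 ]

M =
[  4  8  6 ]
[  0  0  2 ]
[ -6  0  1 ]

2

First compute BM:
[[ 18,   0,   1],
 [ 16, -16, -10],
 [ 20,  16,  12],
 [ -4, -32, -22],
 [ 24,  48,  34]]
Now row reduce the product.
R2 ← R2 − (8/9)·R1: [0, -16, -98/9]
R3 ← R3 − (10/9)·R1: [0, 16, 98/9]
R4 ← R4 + (2/9)·R1: [0, -32, -196/9]
R5 ← R5 − (4/3)·R1: [0, 48, 98/3]
R3 ← R3 + R2: [0, 0, 0]
R4 ← R4 − (2)·R2: [0, 0, 0]
R5 ← R5 + (3)·R2: [0, 0, 0]
2 nonzero rows, so rank(BM) = 2.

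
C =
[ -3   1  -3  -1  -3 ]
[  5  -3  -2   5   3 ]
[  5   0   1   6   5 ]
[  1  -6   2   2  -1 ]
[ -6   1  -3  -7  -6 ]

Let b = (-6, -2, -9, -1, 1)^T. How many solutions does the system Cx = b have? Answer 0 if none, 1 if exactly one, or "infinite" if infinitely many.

Row reduce the augmented matrix [C | b].
R2 ← R2 + (5/3)·R1: [0, -4/3, -7, 10/3, -2, -12]
R3 ← R3 + (5/3)·R1: [0, 5/3, -4, 13/3, 0, -19]
R4 ← R4 + (1/3)·R1: [0, -17/3, 1, 5/3, -2, -3]
R5 ← R5 − (2)·R1: [0, -1, 3, -5, 0, 13]
R3 ← R3 + (5/4)·R2: [0, 0, -51/4, 17/2, -5/2, -34]
R4 ← R4 − (17/4)·R2: [0, 0, 123/4, -25/2, 13/2, 48]
R5 ← R5 − (3/4)·R2: [0, 0, 33/4, -15/2, 3/2, 22]
R4 ← R4 + (41/17)·R3: [0, 0, 0, 8, 8/17, -34]
R5 ← R5 + (11/17)·R3: [0, 0, 0, -2, -2/17, 0]
R5 ← R5 + (1/4)·R4: [0, 0, 0, 0, 0, -17/2]
The echelon form has 5 nonzero rows; the last pivot sits in the augmented column, so rank(C) = 4 but rank([C|b]) = 5.
Since the ranks differ, the system is inconsistent.
It has no solutions.

0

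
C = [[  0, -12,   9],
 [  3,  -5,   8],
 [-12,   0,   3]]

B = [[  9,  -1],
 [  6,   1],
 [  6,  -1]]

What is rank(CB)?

First compute CB:
[[-18, -21],
 [ 45, -16],
 [-90,   9]]
Now row reduce the product.
R2 ← R2 + (5/2)·R1: [0, -137/2]
R3 ← R3 − (5)·R1: [0, 114]
R3 ← R3 + (228/137)·R2: [0, 0]
2 nonzero rows, so rank(CB) = 2.

2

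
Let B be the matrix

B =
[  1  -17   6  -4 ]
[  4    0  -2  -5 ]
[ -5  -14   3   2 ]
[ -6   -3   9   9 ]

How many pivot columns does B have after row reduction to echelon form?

Row reduce to echelon form.
R2 ← R2 − (4)·R1: [0, 68, -26, 11]
R3 ← R3 + (5)·R1: [0, -99, 33, -18]
R4 ← R4 + (6)·R1: [0, -105, 45, -15]
R3 ← R3 + (99/68)·R2: [0, 0, -165/34, -135/68]
R4 ← R4 + (105/68)·R2: [0, 0, 165/34, 135/68]
R4 ← R4 + R3: [0, 0, 0, 0]
Echelon form has 3 nonzero rows, so rank(B) = 3.
Each nonzero row contributes one pivot column: 3 pivot columns.

3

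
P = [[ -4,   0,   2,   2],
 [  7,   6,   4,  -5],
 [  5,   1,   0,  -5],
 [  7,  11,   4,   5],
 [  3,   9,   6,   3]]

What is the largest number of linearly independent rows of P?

Row reduce to echelon form.
R2 ← R2 + (7/4)·R1: [0, 6, 15/2, -3/2]
R3 ← R3 + (5/4)·R1: [0, 1, 5/2, -5/2]
R4 ← R4 + (7/4)·R1: [0, 11, 15/2, 17/2]
R5 ← R5 + (3/4)·R1: [0, 9, 15/2, 9/2]
R3 ← R3 − (1/6)·R2: [0, 0, 5/4, -9/4]
R4 ← R4 − (11/6)·R2: [0, 0, -25/4, 45/4]
R5 ← R5 − (3/2)·R2: [0, 0, -15/4, 27/4]
R4 ← R4 + (5)·R3: [0, 0, 0, 0]
R5 ← R5 + (3)·R3: [0, 0, 0, 0]
Echelon form has 3 nonzero rows, so rank(P) = 3.
The rank gives the maximum number of linearly independent rows: 3.

3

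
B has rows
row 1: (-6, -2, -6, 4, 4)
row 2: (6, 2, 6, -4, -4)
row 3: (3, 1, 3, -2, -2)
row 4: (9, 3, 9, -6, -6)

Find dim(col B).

1

Row reduce to echelon form.
R2 ← R2 + R1: [0, 0, 0, 0, 0]
R3 ← R3 + (1/2)·R1: [0, 0, 0, 0, 0]
R4 ← R4 + (3/2)·R1: [0, 0, 0, 0, 0]
Echelon form has 1 nonzero row, so rank(B) = 1.
The column space has dimension equal to the rank: 1.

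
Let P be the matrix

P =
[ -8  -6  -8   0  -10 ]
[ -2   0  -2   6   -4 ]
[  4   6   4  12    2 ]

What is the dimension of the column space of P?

Row reduce to echelon form.
R2 ← R2 − (1/4)·R1: [0, 3/2, 0, 6, -3/2]
R3 ← R3 + (1/2)·R1: [0, 3, 0, 12, -3]
R3 ← R3 − (2)·R2: [0, 0, 0, 0, 0]
Echelon form has 2 nonzero rows, so rank(P) = 2.
The column space has dimension equal to the rank: 2.

2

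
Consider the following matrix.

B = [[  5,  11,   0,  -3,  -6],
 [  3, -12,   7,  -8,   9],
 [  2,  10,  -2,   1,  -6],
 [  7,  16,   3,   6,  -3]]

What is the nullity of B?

2

Row reduce to echelon form.
R2 ← R2 − (3/5)·R1: [0, -93/5, 7, -31/5, 63/5]
R3 ← R3 − (2/5)·R1: [0, 28/5, -2, 11/5, -18/5]
R4 ← R4 − (7/5)·R1: [0, 3/5, 3, 51/5, 27/5]
R3 ← R3 + (28/93)·R2: [0, 0, 10/93, 1/3, 6/31]
R4 ← R4 + (1/31)·R2: [0, 0, 100/31, 10, 180/31]
R4 ← R4 − (30)·R3: [0, 0, 0, 0, 0]
3 nonzero rows, so rank(B) = 3.
B has 5 columns; by rank–nullity, nullity = 5 − 3 = 2.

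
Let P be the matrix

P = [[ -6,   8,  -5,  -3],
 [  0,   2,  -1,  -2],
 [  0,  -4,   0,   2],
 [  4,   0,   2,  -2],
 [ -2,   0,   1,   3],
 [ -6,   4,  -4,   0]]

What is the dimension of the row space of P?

Row reduce to echelon form.
R4 ← R4 + (2/3)·R1: [0, 16/3, -4/3, -4]
R5 ← R5 − (1/3)·R1: [0, -8/3, 8/3, 4]
R6 ← R6 − R1: [0, -4, 1, 3]
R3 ← R3 + (2)·R2: [0, 0, -2, -2]
R4 ← R4 − (8/3)·R2: [0, 0, 4/3, 4/3]
R5 ← R5 + (4/3)·R2: [0, 0, 4/3, 4/3]
R6 ← R6 + (2)·R2: [0, 0, -1, -1]
R4 ← R4 + (2/3)·R3: [0, 0, 0, 0]
R5 ← R5 + (2/3)·R3: [0, 0, 0, 0]
R6 ← R6 − (1/2)·R3: [0, 0, 0, 0]
Echelon form has 3 nonzero rows, so rank(P) = 3.
The row space has dimension equal to the rank: 3.

3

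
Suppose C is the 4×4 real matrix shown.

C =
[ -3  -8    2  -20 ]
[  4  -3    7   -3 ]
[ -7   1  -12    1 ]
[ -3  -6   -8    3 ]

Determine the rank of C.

Row reduce to echelon form.
R2 ← R2 + (4/3)·R1: [0, -41/3, 29/3, -89/3]
R3 ← R3 − (7/3)·R1: [0, 59/3, -50/3, 143/3]
R4 ← R4 − R1: [0, 2, -10, 23]
R3 ← R3 + (59/41)·R2: [0, 0, -113/41, 204/41]
R4 ← R4 + (6/41)·R2: [0, 0, -352/41, 765/41]
R4 ← R4 − (352/113)·R3: [0, 0, 0, 357/113]
Echelon form has 4 nonzero rows, so rank(C) = 4.

4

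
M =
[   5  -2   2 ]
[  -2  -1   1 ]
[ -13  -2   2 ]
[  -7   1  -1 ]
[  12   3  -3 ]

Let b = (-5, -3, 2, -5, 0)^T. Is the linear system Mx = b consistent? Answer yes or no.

Row reduce the augmented matrix [M | b].
R2 ← R2 + (2/5)·R1: [0, -9/5, 9/5, -5]
R3 ← R3 + (13/5)·R1: [0, -36/5, 36/5, -11]
R4 ← R4 + (7/5)·R1: [0, -9/5, 9/5, -12]
R5 ← R5 − (12/5)·R1: [0, 39/5, -39/5, 12]
R3 ← R3 − (4)·R2: [0, 0, 0, 9]
R4 ← R4 − R2: [0, 0, 0, -7]
R5 ← R5 + (13/3)·R2: [0, 0, 0, -29/3]
R4 ← R4 + (7/9)·R3: [0, 0, 0, 0]
R5 ← R5 + (29/27)·R3: [0, 0, 0, 0]
The echelon form has 3 nonzero rows; the last pivot sits in the augmented column, so rank(M) = 2 but rank([M|b]) = 3.
Since the ranks differ, the system is inconsistent.

no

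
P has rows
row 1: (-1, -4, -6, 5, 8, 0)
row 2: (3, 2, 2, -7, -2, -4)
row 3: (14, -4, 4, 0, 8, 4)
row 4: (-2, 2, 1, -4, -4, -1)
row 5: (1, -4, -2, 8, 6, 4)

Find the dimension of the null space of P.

1

Row reduce to echelon form.
R2 ← R2 + (3)·R1: [0, -10, -16, 8, 22, -4]
R3 ← R3 + (14)·R1: [0, -60, -80, 70, 120, 4]
R4 ← R4 − (2)·R1: [0, 10, 13, -14, -20, -1]
R5 ← R5 + R1: [0, -8, -8, 13, 14, 4]
R3 ← R3 − (6)·R2: [0, 0, 16, 22, -12, 28]
R4 ← R4 + R2: [0, 0, -3, -6, 2, -5]
R5 ← R5 − (4/5)·R2: [0, 0, 24/5, 33/5, -18/5, 36/5]
R4 ← R4 + (3/16)·R3: [0, 0, 0, -15/8, -1/4, 1/4]
R5 ← R5 − (3/10)·R3: [0, 0, 0, 0, 0, -6/5]
5 nonzero rows, so rank(P) = 5.
P has 6 columns; by rank–nullity, nullity = 6 − 5 = 1.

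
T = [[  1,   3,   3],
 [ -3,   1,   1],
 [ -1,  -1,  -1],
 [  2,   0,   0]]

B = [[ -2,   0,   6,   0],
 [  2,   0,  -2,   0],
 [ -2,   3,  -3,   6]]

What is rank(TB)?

First compute TB:
[[ -2,   9,  -9,  18],
 [  6,   3, -23,   6],
 [  2,  -3,  -1,  -6],
 [ -4,   0,  12,   0]]
Now row reduce the product.
R2 ← R2 + (3)·R1: [0, 30, -50, 60]
R3 ← R3 + R1: [0, 6, -10, 12]
R4 ← R4 − (2)·R1: [0, -18, 30, -36]
R3 ← R3 − (1/5)·R2: [0, 0, 0, 0]
R4 ← R4 + (3/5)·R2: [0, 0, 0, 0]
2 nonzero rows, so rank(TB) = 2.

2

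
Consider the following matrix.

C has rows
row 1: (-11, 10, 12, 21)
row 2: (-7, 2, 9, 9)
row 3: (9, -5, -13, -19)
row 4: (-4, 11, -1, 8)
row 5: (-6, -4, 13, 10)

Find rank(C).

3

Row reduce to echelon form.
R2 ← R2 − (7/11)·R1: [0, -48/11, 15/11, -48/11]
R3 ← R3 + (9/11)·R1: [0, 35/11, -35/11, -20/11]
R4 ← R4 − (4/11)·R1: [0, 81/11, -59/11, 4/11]
R5 ← R5 − (6/11)·R1: [0, -104/11, 71/11, -16/11]
R3 ← R3 + (35/48)·R2: [0, 0, -35/16, -5]
R4 ← R4 + (27/16)·R2: [0, 0, -49/16, -7]
R5 ← R5 − (13/6)·R2: [0, 0, 7/2, 8]
R4 ← R4 − (7/5)·R3: [0, 0, 0, 0]
R5 ← R5 + (8/5)·R3: [0, 0, 0, 0]
Echelon form has 3 nonzero rows, so rank(C) = 3.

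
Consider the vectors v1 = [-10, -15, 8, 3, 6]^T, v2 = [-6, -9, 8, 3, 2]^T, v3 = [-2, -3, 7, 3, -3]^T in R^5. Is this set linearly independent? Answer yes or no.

yes

Form the matrix with these vectors as rows and row reduce.
R2 ← R2 − (3/5)·R1: [0, 0, 16/5, 6/5, -8/5]
R3 ← R3 − (1/5)·R1: [0, 0, 27/5, 12/5, -21/5]
R3 ← R3 − (27/16)·R2: [0, 0, 0, 3/8, -3/2]
3 nonzero rows, so the 3 vectors span a space of dimension 3.
Since 3 = 3, the vectors are linearly independent.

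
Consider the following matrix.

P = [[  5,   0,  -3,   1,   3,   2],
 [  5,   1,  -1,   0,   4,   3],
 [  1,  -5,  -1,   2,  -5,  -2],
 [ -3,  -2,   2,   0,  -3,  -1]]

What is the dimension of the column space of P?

Row reduce to echelon form.
R2 ← R2 − R1: [0, 1, 2, -1, 1, 1]
R3 ← R3 − (1/5)·R1: [0, -5, -2/5, 9/5, -28/5, -12/5]
R4 ← R4 + (3/5)·R1: [0, -2, 1/5, 3/5, -6/5, 1/5]
R3 ← R3 + (5)·R2: [0, 0, 48/5, -16/5, -3/5, 13/5]
R4 ← R4 + (2)·R2: [0, 0, 21/5, -7/5, 4/5, 11/5]
R4 ← R4 − (7/16)·R3: [0, 0, 0, 0, 17/16, 17/16]
Echelon form has 4 nonzero rows, so rank(P) = 4.
The column space has dimension equal to the rank: 4.

4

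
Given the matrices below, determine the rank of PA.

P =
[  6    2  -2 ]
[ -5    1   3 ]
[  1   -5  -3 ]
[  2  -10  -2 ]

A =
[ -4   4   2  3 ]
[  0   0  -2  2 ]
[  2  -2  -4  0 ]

3

First compute PA:
[[-28,  28,  16,  22],
 [ 26, -26, -24, -13],
 [-10,  10,  24,  -7],
 [-12,  12,  32, -14]]
Now row reduce the product.
R2 ← R2 + (13/14)·R1: [0, 0, -64/7, 52/7]
R3 ← R3 − (5/14)·R1: [0, 0, 128/7, -104/7]
R4 ← R4 − (3/7)·R1: [0, 0, 176/7, -164/7]
R3 ← R3 + (2)·R2: [0, 0, 0, 0]
R4 ← R4 + (11/4)·R2: [0, 0, 0, -3]
Swap R3 ↔ R4
3 nonzero rows, so rank(PA) = 3.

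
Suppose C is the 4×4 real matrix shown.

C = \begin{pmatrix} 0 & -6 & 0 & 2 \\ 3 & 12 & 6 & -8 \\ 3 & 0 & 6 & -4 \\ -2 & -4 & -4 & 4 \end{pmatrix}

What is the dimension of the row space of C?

2

Row reduce to echelon form.
Swap R1 ↔ R2
R3 ← R3 − R1: [0, -12, 0, 4]
R4 ← R4 + (2/3)·R1: [0, 4, 0, -4/3]
R3 ← R3 − (2)·R2: [0, 0, 0, 0]
R4 ← R4 + (2/3)·R2: [0, 0, 0, 0]
Echelon form has 2 nonzero rows, so rank(C) = 2.
The row space has dimension equal to the rank: 2.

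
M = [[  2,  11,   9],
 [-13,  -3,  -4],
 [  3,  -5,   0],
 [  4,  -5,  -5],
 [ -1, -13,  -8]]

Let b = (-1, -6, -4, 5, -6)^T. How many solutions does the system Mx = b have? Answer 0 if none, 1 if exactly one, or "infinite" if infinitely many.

Row reduce the augmented matrix [M | b].
R2 ← R2 + (13/2)·R1: [0, 137/2, 109/2, -25/2]
R3 ← R3 − (3/2)·R1: [0, -43/2, -27/2, -5/2]
R4 ← R4 − (2)·R1: [0, -27, -23, 7]
R5 ← R5 + (1/2)·R1: [0, -15/2, -7/2, -13/2]
R3 ← R3 + (43/137)·R2: [0, 0, 494/137, -880/137]
R4 ← R4 + (54/137)·R2: [0, 0, -208/137, 284/137]
R5 ← R5 + (15/137)·R2: [0, 0, 338/137, -1078/137]
R4 ← R4 + (8/19)·R3: [0, 0, 0, -12/19]
R5 ← R5 − (13/19)·R3: [0, 0, 0, -66/19]
R5 ← R5 − (11/2)·R4: [0, 0, 0, 0]
The echelon form has 4 nonzero rows; the last pivot sits in the augmented column, so rank(M) = 3 but rank([M|b]) = 4.
Since the ranks differ, the system is inconsistent.
It has no solutions.

0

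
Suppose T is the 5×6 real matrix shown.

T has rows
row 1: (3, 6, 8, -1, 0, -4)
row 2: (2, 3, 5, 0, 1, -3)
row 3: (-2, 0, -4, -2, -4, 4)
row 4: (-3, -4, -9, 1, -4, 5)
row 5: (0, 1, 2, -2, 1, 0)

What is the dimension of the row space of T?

3

Row reduce to echelon form.
R2 ← R2 − (2/3)·R1: [0, -1, -1/3, 2/3, 1, -1/3]
R3 ← R3 + (2/3)·R1: [0, 4, 4/3, -8/3, -4, 4/3]
R4 ← R4 + R1: [0, 2, -1, 0, -4, 1]
R3 ← R3 + (4)·R2: [0, 0, 0, 0, 0, 0]
R4 ← R4 + (2)·R2: [0, 0, -5/3, 4/3, -2, 1/3]
R5 ← R5 + R2: [0, 0, 5/3, -4/3, 2, -1/3]
Swap R3 ↔ R4
R5 ← R5 + R3: [0, 0, 0, 0, 0, 0]
Echelon form has 3 nonzero rows, so rank(T) = 3.
The row space has dimension equal to the rank: 3.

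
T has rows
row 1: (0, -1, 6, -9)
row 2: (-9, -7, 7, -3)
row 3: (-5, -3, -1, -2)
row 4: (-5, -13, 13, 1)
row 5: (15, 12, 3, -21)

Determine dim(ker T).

0

Row reduce to echelon form.
Swap R1 ↔ R2
R3 ← R3 − (5/9)·R1: [0, 8/9, -44/9, -1/3]
R4 ← R4 − (5/9)·R1: [0, -82/9, 82/9, 8/3]
R5 ← R5 + (5/3)·R1: [0, 1/3, 44/3, -26]
R3 ← R3 + (8/9)·R2: [0, 0, 4/9, -25/3]
R4 ← R4 − (82/9)·R2: [0, 0, -410/9, 254/3]
R5 ← R5 + (1/3)·R2: [0, 0, 50/3, -29]
R4 ← R4 + (205/2)·R3: [0, 0, 0, -1539/2]
R5 ← R5 − (75/2)·R3: [0, 0, 0, 567/2]
R5 ← R5 + (7/19)·R4: [0, 0, 0, 0]
4 nonzero rows, so rank(T) = 4.
T has 4 columns; by rank–nullity, nullity = 4 − 4 = 0.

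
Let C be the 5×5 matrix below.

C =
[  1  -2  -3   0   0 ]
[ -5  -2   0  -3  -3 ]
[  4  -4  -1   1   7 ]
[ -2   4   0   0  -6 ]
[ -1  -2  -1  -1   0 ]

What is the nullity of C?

2

Row reduce to echelon form.
R2 ← R2 + (5)·R1: [0, -12, -15, -3, -3]
R3 ← R3 − (4)·R1: [0, 4, 11, 1, 7]
R4 ← R4 + (2)·R1: [0, 0, -6, 0, -6]
R5 ← R5 + R1: [0, -4, -4, -1, 0]
R3 ← R3 + (1/3)·R2: [0, 0, 6, 0, 6]
R5 ← R5 − (1/3)·R2: [0, 0, 1, 0, 1]
R4 ← R4 + R3: [0, 0, 0, 0, 0]
R5 ← R5 − (1/6)·R3: [0, 0, 0, 0, 0]
3 nonzero rows, so rank(C) = 3.
C has 5 columns; by rank–nullity, nullity = 5 − 3 = 2.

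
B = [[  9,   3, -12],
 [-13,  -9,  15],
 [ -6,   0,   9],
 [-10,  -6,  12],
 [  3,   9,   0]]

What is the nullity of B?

1

Row reduce to echelon form.
R2 ← R2 + (13/9)·R1: [0, -14/3, -7/3]
R3 ← R3 + (2/3)·R1: [0, 2, 1]
R4 ← R4 + (10/9)·R1: [0, -8/3, -4/3]
R5 ← R5 − (1/3)·R1: [0, 8, 4]
R3 ← R3 + (3/7)·R2: [0, 0, 0]
R4 ← R4 − (4/7)·R2: [0, 0, 0]
R5 ← R5 + (12/7)·R2: [0, 0, 0]
2 nonzero rows, so rank(B) = 2.
B has 3 columns; by rank–nullity, nullity = 3 − 2 = 1.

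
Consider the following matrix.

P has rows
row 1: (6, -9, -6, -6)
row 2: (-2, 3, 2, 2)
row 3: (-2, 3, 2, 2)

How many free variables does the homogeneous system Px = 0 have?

3

Row reduce to echelon form.
R2 ← R2 + (1/3)·R1: [0, 0, 0, 0]
R3 ← R3 + (1/3)·R1: [0, 0, 0, 0]
1 nonzero row, so rank(P) = 1.
P has 4 columns; by rank–nullity, nullity = 4 − 1 = 3.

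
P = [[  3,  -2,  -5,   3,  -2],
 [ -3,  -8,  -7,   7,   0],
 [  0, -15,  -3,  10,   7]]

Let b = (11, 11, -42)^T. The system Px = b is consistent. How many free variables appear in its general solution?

2

Row reduce the augmented matrix [P | b].
R2 ← R2 + R1: [0, -10, -12, 10, -2, 22]
R3 ← R3 − (3/2)·R2: [0, 0, 15, -5, 10, -75]
The echelon form has 3 nonzero rows, and every pivot lies in the first 5 columns, so rank(P) = rank([P|b]) = 3.
The system is consistent.
Free variables = (unknowns) − (rank) = 5 − 3 = 2.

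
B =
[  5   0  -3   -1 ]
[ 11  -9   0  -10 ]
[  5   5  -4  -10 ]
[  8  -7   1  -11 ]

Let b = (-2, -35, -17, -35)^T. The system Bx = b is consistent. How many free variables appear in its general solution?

Row reduce the augmented matrix [B | b].
R2 ← R2 − (11/5)·R1: [0, -9, 33/5, -39/5, -153/5]
R3 ← R3 − R1: [0, 5, -1, -9, -15]
R4 ← R4 − (8/5)·R1: [0, -7, 29/5, -47/5, -159/5]
R3 ← R3 + (5/9)·R2: [0, 0, 8/3, -40/3, -32]
R4 ← R4 − (7/9)·R2: [0, 0, 2/3, -10/3, -8]
R4 ← R4 − (1/4)·R3: [0, 0, 0, 0, 0]
The echelon form has 3 nonzero rows, and every pivot lies in the first 4 columns, so rank(B) = rank([B|b]) = 3.
The system is consistent.
Free variables = (unknowns) − (rank) = 4 − 3 = 1.

1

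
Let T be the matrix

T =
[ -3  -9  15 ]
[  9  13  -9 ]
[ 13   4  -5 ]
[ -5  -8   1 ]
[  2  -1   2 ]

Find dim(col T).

Row reduce to echelon form.
R2 ← R2 + (3)·R1: [0, -14, 36]
R3 ← R3 + (13/3)·R1: [0, -35, 60]
R4 ← R4 − (5/3)·R1: [0, 7, -24]
R5 ← R5 + (2/3)·R1: [0, -7, 12]
R3 ← R3 − (5/2)·R2: [0, 0, -30]
R4 ← R4 + (1/2)·R2: [0, 0, -6]
R5 ← R5 − (1/2)·R2: [0, 0, -6]
R4 ← R4 − (1/5)·R3: [0, 0, 0]
R5 ← R5 − (1/5)·R3: [0, 0, 0]
Echelon form has 3 nonzero rows, so rank(T) = 3.
The column space has dimension equal to the rank: 3.

3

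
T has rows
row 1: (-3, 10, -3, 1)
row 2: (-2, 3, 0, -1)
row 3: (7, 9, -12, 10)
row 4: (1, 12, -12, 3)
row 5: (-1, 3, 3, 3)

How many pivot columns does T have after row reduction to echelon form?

Row reduce to echelon form.
R2 ← R2 − (2/3)·R1: [0, -11/3, 2, -5/3]
R3 ← R3 + (7/3)·R1: [0, 97/3, -19, 37/3]
R4 ← R4 + (1/3)·R1: [0, 46/3, -13, 10/3]
R5 ← R5 − (1/3)·R1: [0, -1/3, 4, 8/3]
R3 ← R3 + (97/11)·R2: [0, 0, -15/11, -26/11]
R4 ← R4 + (46/11)·R2: [0, 0, -51/11, -40/11]
R5 ← R5 − (1/11)·R2: [0, 0, 42/11, 31/11]
R4 ← R4 − (17/5)·R3: [0, 0, 0, 22/5]
R5 ← R5 + (14/5)·R3: [0, 0, 0, -19/5]
R5 ← R5 + (19/22)·R4: [0, 0, 0, 0]
Echelon form has 4 nonzero rows, so rank(T) = 4.
Each nonzero row contributes one pivot column: 4 pivot columns.

4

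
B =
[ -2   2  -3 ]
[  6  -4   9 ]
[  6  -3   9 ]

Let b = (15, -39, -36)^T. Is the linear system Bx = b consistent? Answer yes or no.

yes

Row reduce the augmented matrix [B | b].
R2 ← R2 + (3)·R1: [0, 2, 0, 6]
R3 ← R3 + (3)·R1: [0, 3, 0, 9]
R3 ← R3 − (3/2)·R2: [0, 0, 0, 0]
The echelon form has 2 nonzero rows, and every pivot lies in the first 3 columns, so rank(B) = rank([B|b]) = 2.
The system is consistent.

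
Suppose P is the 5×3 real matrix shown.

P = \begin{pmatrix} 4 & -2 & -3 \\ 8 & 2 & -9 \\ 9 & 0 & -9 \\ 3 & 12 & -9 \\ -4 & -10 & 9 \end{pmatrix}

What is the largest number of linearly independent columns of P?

2

Row reduce to echelon form.
R2 ← R2 − (2)·R1: [0, 6, -3]
R3 ← R3 − (9/4)·R1: [0, 9/2, -9/4]
R4 ← R4 − (3/4)·R1: [0, 27/2, -27/4]
R5 ← R5 + R1: [0, -12, 6]
R3 ← R3 − (3/4)·R2: [0, 0, 0]
R4 ← R4 − (9/4)·R2: [0, 0, 0]
R5 ← R5 + (2)·R2: [0, 0, 0]
Echelon form has 2 nonzero rows, so rank(P) = 2.
The rank gives the maximum number of linearly independent columns: 2.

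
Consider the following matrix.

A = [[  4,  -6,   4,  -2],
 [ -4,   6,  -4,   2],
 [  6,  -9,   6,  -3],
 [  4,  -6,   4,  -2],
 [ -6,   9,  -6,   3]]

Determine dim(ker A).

Row reduce to echelon form.
R2 ← R2 + R1: [0, 0, 0, 0]
R3 ← R3 − (3/2)·R1: [0, 0, 0, 0]
R4 ← R4 − R1: [0, 0, 0, 0]
R5 ← R5 + (3/2)·R1: [0, 0, 0, 0]
1 nonzero row, so rank(A) = 1.
A has 4 columns; by rank–nullity, nullity = 4 − 1 = 3.

3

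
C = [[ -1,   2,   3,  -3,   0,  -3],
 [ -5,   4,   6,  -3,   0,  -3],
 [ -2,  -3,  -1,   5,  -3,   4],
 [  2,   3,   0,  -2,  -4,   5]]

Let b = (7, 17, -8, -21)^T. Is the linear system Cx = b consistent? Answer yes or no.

Row reduce the augmented matrix [C | b].
R2 ← R2 − (5)·R1: [0, -6, -9, 12, 0, 12, -18]
R3 ← R3 − (2)·R1: [0, -7, -7, 11, -3, 10, -22]
R4 ← R4 + (2)·R1: [0, 7, 6, -8, -4, -1, -7]
R3 ← R3 − (7/6)·R2: [0, 0, 7/2, -3, -3, -4, -1]
R4 ← R4 + (7/6)·R2: [0, 0, -9/2, 6, -4, 13, -28]
R4 ← R4 + (9/7)·R3: [0, 0, 0, 15/7, -55/7, 55/7, -205/7]
The echelon form has 4 nonzero rows, and every pivot lies in the first 6 columns, so rank(C) = rank([C|b]) = 4.
The system is consistent.

yes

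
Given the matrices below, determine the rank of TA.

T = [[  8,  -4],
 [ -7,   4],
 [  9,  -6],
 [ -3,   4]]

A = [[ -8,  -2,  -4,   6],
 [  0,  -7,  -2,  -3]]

First compute TA:
[[-64,  12, -24,  60],
 [ 56, -14,  20, -54],
 [-72,  24, -24,  72],
 [ 24, -22,   4, -30]]
Now row reduce the product.
R2 ← R2 + (7/8)·R1: [0, -7/2, -1, -3/2]
R3 ← R3 − (9/8)·R1: [0, 21/2, 3, 9/2]
R4 ← R4 + (3/8)·R1: [0, -35/2, -5, -15/2]
R3 ← R3 + (3)·R2: [0, 0, 0, 0]
R4 ← R4 − (5)·R2: [0, 0, 0, 0]
2 nonzero rows, so rank(TA) = 2.

2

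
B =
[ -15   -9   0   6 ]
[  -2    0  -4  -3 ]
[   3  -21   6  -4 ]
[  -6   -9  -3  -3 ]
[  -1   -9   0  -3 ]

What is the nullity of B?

Row reduce to echelon form.
R2 ← R2 − (2/15)·R1: [0, 6/5, -4, -19/5]
R3 ← R3 + (1/5)·R1: [0, -114/5, 6, -14/5]
R4 ← R4 − (2/5)·R1: [0, -27/5, -3, -27/5]
R5 ← R5 − (1/15)·R1: [0, -42/5, 0, -17/5]
R3 ← R3 + (19)·R2: [0, 0, -70, -75]
R4 ← R4 + (9/2)·R2: [0, 0, -21, -45/2]
R5 ← R5 + (7)·R2: [0, 0, -28, -30]
R4 ← R4 − (3/10)·R3: [0, 0, 0, 0]
R5 ← R5 − (2/5)·R3: [0, 0, 0, 0]
3 nonzero rows, so rank(B) = 3.
B has 4 columns; by rank–nullity, nullity = 4 − 3 = 1.

1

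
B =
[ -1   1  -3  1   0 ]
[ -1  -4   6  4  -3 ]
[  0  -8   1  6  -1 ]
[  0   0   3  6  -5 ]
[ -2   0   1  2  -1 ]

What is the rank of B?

5

Row reduce to echelon form.
R2 ← R2 − R1: [0, -5, 9, 3, -3]
R5 ← R5 − (2)·R1: [0, -2, 7, 0, -1]
R3 ← R3 − (8/5)·R2: [0, 0, -67/5, 6/5, 19/5]
R5 ← R5 − (2/5)·R2: [0, 0, 17/5, -6/5, 1/5]
R4 ← R4 + (15/67)·R3: [0, 0, 0, 420/67, -278/67]
R5 ← R5 + (17/67)·R3: [0, 0, 0, -60/67, 78/67]
R5 ← R5 + (1/7)·R4: [0, 0, 0, 0, 4/7]
Echelon form has 5 nonzero rows, so rank(B) = 5.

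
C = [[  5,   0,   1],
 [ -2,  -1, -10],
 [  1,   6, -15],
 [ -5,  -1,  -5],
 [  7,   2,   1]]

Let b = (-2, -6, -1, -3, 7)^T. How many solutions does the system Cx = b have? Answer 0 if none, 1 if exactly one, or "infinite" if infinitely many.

0

Row reduce the augmented matrix [C | b].
R2 ← R2 + (2/5)·R1: [0, -1, -48/5, -34/5]
R3 ← R3 − (1/5)·R1: [0, 6, -76/5, -3/5]
R4 ← R4 + R1: [0, -1, -4, -5]
R5 ← R5 − (7/5)·R1: [0, 2, -2/5, 49/5]
R3 ← R3 + (6)·R2: [0, 0, -364/5, -207/5]
R4 ← R4 − R2: [0, 0, 28/5, 9/5]
R5 ← R5 + (2)·R2: [0, 0, -98/5, -19/5]
R4 ← R4 + (1/13)·R3: [0, 0, 0, -18/13]
R5 ← R5 − (7/26)·R3: [0, 0, 0, 191/26]
R5 ← R5 + (191/36)·R4: [0, 0, 0, 0]
The echelon form has 4 nonzero rows; the last pivot sits in the augmented column, so rank(C) = 3 but rank([C|b]) = 4.
Since the ranks differ, the system is inconsistent.
It has no solutions.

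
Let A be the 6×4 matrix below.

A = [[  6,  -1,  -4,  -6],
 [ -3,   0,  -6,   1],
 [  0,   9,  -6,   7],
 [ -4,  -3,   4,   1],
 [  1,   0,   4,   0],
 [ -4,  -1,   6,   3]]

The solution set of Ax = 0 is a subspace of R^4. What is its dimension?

0

Row reduce to echelon form.
R2 ← R2 + (1/2)·R1: [0, -1/2, -8, -2]
R4 ← R4 + (2/3)·R1: [0, -11/3, 4/3, -3]
R5 ← R5 − (1/6)·R1: [0, 1/6, 14/3, 1]
R6 ← R6 + (2/3)·R1: [0, -5/3, 10/3, -1]
R3 ← R3 + (18)·R2: [0, 0, -150, -29]
R4 ← R4 − (22/3)·R2: [0, 0, 60, 35/3]
R5 ← R5 + (1/3)·R2: [0, 0, 2, 1/3]
R6 ← R6 − (10/3)·R2: [0, 0, 30, 17/3]
R4 ← R4 + (2/5)·R3: [0, 0, 0, 1/15]
R5 ← R5 + (1/75)·R3: [0, 0, 0, -4/75]
R6 ← R6 + (1/5)·R3: [0, 0, 0, -2/15]
R5 ← R5 + (4/5)·R4: [0, 0, 0, 0]
R6 ← R6 + (2)·R4: [0, 0, 0, 0]
4 nonzero rows, so rank(A) = 4.
A has 4 columns; by rank–nullity, nullity = 4 − 4 = 0.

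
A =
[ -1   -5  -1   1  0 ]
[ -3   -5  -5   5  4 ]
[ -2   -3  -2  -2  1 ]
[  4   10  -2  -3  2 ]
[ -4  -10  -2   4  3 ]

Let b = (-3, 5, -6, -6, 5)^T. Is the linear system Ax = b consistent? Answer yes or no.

yes

Row reduce the augmented matrix [A | b].
R2 ← R2 − (3)·R1: [0, 10, -2, 2, 4, 14]
R3 ← R3 − (2)·R1: [0, 7, 0, -4, 1, 0]
R4 ← R4 + (4)·R1: [0, -10, -6, 1, 2, -18]
R5 ← R5 − (4)·R1: [0, 10, 2, 0, 3, 17]
R3 ← R3 − (7/10)·R2: [0, 0, 7/5, -27/5, -9/5, -49/5]
R4 ← R4 + R2: [0, 0, -8, 3, 6, -4]
R5 ← R5 − R2: [0, 0, 4, -2, -1, 3]
R4 ← R4 + (40/7)·R3: [0, 0, 0, -195/7, -30/7, -60]
R5 ← R5 − (20/7)·R3: [0, 0, 0, 94/7, 29/7, 31]
R5 ← R5 + (94/195)·R4: [0, 0, 0, 0, 27/13, 27/13]
The echelon form has 5 nonzero rows, and every pivot lies in the first 5 columns, so rank(A) = rank([A|b]) = 5.
The system is consistent.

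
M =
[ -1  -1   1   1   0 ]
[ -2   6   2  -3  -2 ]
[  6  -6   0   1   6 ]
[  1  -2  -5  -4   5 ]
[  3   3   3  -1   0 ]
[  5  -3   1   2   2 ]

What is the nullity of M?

1

Row reduce to echelon form.
R2 ← R2 − (2)·R1: [0, 8, 0, -5, -2]
R3 ← R3 + (6)·R1: [0, -12, 6, 7, 6]
R4 ← R4 + R1: [0, -3, -4, -3, 5]
R5 ← R5 + (3)·R1: [0, 0, 6, 2, 0]
R6 ← R6 + (5)·R1: [0, -8, 6, 7, 2]
R3 ← R3 + (3/2)·R2: [0, 0, 6, -1/2, 3]
R4 ← R4 + (3/8)·R2: [0, 0, -4, -39/8, 17/4]
R6 ← R6 + R2: [0, 0, 6, 2, 0]
R4 ← R4 + (2/3)·R3: [0, 0, 0, -125/24, 25/4]
R5 ← R5 − R3: [0, 0, 0, 5/2, -3]
R6 ← R6 − R3: [0, 0, 0, 5/2, -3]
R5 ← R5 + (12/25)·R4: [0, 0, 0, 0, 0]
R6 ← R6 + (12/25)·R4: [0, 0, 0, 0, 0]
4 nonzero rows, so rank(M) = 4.
M has 5 columns; by rank–nullity, nullity = 5 − 4 = 1.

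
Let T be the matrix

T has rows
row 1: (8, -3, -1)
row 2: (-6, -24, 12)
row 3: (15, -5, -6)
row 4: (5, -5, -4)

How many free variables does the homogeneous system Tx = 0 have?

Row reduce to echelon form.
R2 ← R2 + (3/4)·R1: [0, -105/4, 45/4]
R3 ← R3 − (15/8)·R1: [0, 5/8, -33/8]
R4 ← R4 − (5/8)·R1: [0, -25/8, -27/8]
R3 ← R3 + (1/42)·R2: [0, 0, -27/7]
R4 ← R4 − (5/42)·R2: [0, 0, -33/7]
R4 ← R4 − (11/9)·R3: [0, 0, 0]
3 nonzero rows, so rank(T) = 3.
T has 3 columns; by rank–nullity, nullity = 3 − 3 = 0.

0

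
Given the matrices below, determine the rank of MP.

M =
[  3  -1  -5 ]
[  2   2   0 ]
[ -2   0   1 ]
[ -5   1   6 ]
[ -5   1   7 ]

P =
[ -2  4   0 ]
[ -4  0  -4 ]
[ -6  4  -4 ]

2

First compute MP:
[[ 28,  -8,  24],
 [-12,   8,  -8],
 [ -2,  -4,  -4],
 [-30,   4, -28],
 [-36,   8, -32]]
Now row reduce the product.
R2 ← R2 + (3/7)·R1: [0, 32/7, 16/7]
R3 ← R3 + (1/14)·R1: [0, -32/7, -16/7]
R4 ← R4 + (15/14)·R1: [0, -32/7, -16/7]
R5 ← R5 + (9/7)·R1: [0, -16/7, -8/7]
R3 ← R3 + R2: [0, 0, 0]
R4 ← R4 + R2: [0, 0, 0]
R5 ← R5 + (1/2)·R2: [0, 0, 0]
2 nonzero rows, so rank(MP) = 2.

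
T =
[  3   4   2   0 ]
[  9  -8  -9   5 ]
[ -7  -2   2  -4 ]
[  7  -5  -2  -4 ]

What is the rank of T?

3

Row reduce to echelon form.
R2 ← R2 − (3)·R1: [0, -20, -15, 5]
R3 ← R3 + (7/3)·R1: [0, 22/3, 20/3, -4]
R4 ← R4 − (7/3)·R1: [0, -43/3, -20/3, -4]
R3 ← R3 + (11/30)·R2: [0, 0, 7/6, -13/6]
R4 ← R4 − (43/60)·R2: [0, 0, 49/12, -91/12]
R4 ← R4 − (7/2)·R3: [0, 0, 0, 0]
Echelon form has 3 nonzero rows, so rank(T) = 3.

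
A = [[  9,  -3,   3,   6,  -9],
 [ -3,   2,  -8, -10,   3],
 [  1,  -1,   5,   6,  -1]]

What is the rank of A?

Row reduce to echelon form.
R2 ← R2 + (1/3)·R1: [0, 1, -7, -8, 0]
R3 ← R3 − (1/9)·R1: [0, -2/3, 14/3, 16/3, 0]
R3 ← R3 + (2/3)·R2: [0, 0, 0, 0, 0]
Echelon form has 2 nonzero rows, so rank(A) = 2.

2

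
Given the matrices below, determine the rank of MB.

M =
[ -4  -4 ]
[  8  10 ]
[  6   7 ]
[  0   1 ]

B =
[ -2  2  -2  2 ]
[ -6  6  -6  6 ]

1

First compute MB:
[[ 32, -32,  32, -32],
 [-76,  76, -76,  76],
 [-54,  54, -54,  54],
 [ -6,   6,  -6,   6]]
Now row reduce the product.
R2 ← R2 + (19/8)·R1: [0, 0, 0, 0]
R3 ← R3 + (27/16)·R1: [0, 0, 0, 0]
R4 ← R4 + (3/16)·R1: [0, 0, 0, 0]
1 nonzero row, so rank(MB) = 1.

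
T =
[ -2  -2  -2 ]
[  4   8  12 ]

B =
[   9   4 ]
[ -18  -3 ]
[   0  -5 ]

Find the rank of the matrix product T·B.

First compute TB:
[[ 18,   8],
 [-108, -68]]
Now row reduce the product.
R2 ← R2 + (6)·R1: [0, -20]
2 nonzero rows, so rank(TB) = 2.

2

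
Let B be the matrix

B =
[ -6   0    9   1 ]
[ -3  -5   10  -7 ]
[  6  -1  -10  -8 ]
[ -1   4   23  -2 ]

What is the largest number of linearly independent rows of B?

Row reduce to echelon form.
R2 ← R2 − (1/2)·R1: [0, -5, 11/2, -15/2]
R3 ← R3 + R1: [0, -1, -1, -7]
R4 ← R4 − (1/6)·R1: [0, 4, 43/2, -13/6]
R3 ← R3 − (1/5)·R2: [0, 0, -21/10, -11/2]
R4 ← R4 + (4/5)·R2: [0, 0, 259/10, -49/6]
R4 ← R4 + (37/3)·R3: [0, 0, 0, -76]
Echelon form has 4 nonzero rows, so rank(B) = 4.
The rank gives the maximum number of linearly independent rows: 4.

4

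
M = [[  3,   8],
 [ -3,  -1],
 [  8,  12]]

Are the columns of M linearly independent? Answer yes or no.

yes

Row reduce M to echelon form.
R2 ← R2 + R1: [0, 7]
R3 ← R3 − (8/3)·R1: [0, -28/3]
R3 ← R3 + (4/3)·R2: [0, 0]
2 pivots among 2 columns.
Every column is a pivot column, so the columns are linearly independent.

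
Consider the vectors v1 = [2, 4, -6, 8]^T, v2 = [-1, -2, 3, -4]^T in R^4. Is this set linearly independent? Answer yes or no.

no

Form the matrix with these vectors as rows and row reduce.
R2 ← R2 + (1/2)·R1: [0, 0, 0, 0]
1 nonzero row, so the 2 vectors span a space of dimension 1.
Since 1 < 2, the vectors are linearly dependent.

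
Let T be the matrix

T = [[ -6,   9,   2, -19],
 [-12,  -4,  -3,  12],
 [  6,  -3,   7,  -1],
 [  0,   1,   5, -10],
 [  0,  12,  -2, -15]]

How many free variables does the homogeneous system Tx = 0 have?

0

Row reduce to echelon form.
R2 ← R2 − (2)·R1: [0, -22, -7, 50]
R3 ← R3 + R1: [0, 6, 9, -20]
R3 ← R3 + (3/11)·R2: [0, 0, 78/11, -70/11]
R4 ← R4 + (1/22)·R2: [0, 0, 103/22, -85/11]
R5 ← R5 + (6/11)·R2: [0, 0, -64/11, 135/11]
R4 ← R4 − (103/156)·R3: [0, 0, 0, -275/78]
R5 ← R5 + (32/39)·R3: [0, 0, 0, 275/39]
R5 ← R5 + (2)·R4: [0, 0, 0, 0]
4 nonzero rows, so rank(T) = 4.
T has 4 columns; by rank–nullity, nullity = 4 − 4 = 0.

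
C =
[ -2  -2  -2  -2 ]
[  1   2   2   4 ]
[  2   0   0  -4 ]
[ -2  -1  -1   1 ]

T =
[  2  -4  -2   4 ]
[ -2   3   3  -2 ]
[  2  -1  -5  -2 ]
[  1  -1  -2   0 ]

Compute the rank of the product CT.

2

First compute CT:
[[ -6,   6,  12,   0],
 [  6,  -4, -14,  -4],
 [  0,  -4,   4,   8],
 [ -3,   5,   4,  -4]]
Now row reduce the product.
R2 ← R2 + R1: [0, 2, -2, -4]
R4 ← R4 − (1/2)·R1: [0, 2, -2, -4]
R3 ← R3 + (2)·R2: [0, 0, 0, 0]
R4 ← R4 − R2: [0, 0, 0, 0]
2 nonzero rows, so rank(CT) = 2.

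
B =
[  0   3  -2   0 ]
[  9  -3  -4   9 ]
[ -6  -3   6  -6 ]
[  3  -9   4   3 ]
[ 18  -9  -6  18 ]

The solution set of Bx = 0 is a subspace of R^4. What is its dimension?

Row reduce to echelon form.
Swap R1 ↔ R2
R3 ← R3 + (2/3)·R1: [0, -5, 10/3, 0]
R4 ← R4 − (1/3)·R1: [0, -8, 16/3, 0]
R5 ← R5 − (2)·R1: [0, -3, 2, 0]
R3 ← R3 + (5/3)·R2: [0, 0, 0, 0]
R4 ← R4 + (8/3)·R2: [0, 0, 0, 0]
R5 ← R5 + R2: [0, 0, 0, 0]
2 nonzero rows, so rank(B) = 2.
B has 4 columns; by rank–nullity, nullity = 4 − 2 = 2.

2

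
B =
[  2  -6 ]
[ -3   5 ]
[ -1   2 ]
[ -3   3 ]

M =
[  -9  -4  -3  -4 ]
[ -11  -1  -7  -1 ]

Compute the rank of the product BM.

First compute BM:
[[ 48,  -2,  36,  -2],
 [-28,   7, -26,   7],
 [-13,   2, -11,   2],
 [ -6,   9, -12,   9]]
Now row reduce the product.
R2 ← R2 + (7/12)·R1: [0, 35/6, -5, 35/6]
R3 ← R3 + (13/48)·R1: [0, 35/24, -5/4, 35/24]
R4 ← R4 + (1/8)·R1: [0, 35/4, -15/2, 35/4]
R3 ← R3 − (1/4)·R2: [0, 0, 0, 0]
R4 ← R4 − (3/2)·R2: [0, 0, 0, 0]
2 nonzero rows, so rank(BM) = 2.

2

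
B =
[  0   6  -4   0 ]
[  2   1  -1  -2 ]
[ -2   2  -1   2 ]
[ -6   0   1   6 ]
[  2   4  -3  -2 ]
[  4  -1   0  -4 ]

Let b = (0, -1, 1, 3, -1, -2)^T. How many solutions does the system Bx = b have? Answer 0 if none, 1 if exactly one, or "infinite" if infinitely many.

Row reduce the augmented matrix [B | b].
Swap R1 ↔ R2
R3 ← R3 + R1: [0, 3, -2, 0, 0]
R4 ← R4 + (3)·R1: [0, 3, -2, 0, 0]
R5 ← R5 − R1: [0, 3, -2, 0, 0]
R6 ← R6 − (2)·R1: [0, -3, 2, 0, 0]
R3 ← R3 − (1/2)·R2: [0, 0, 0, 0, 0]
R4 ← R4 − (1/2)·R2: [0, 0, 0, 0, 0]
R5 ← R5 − (1/2)·R2: [0, 0, 0, 0, 0]
R6 ← R6 + (1/2)·R2: [0, 0, 0, 0, 0]
The echelon form has 2 nonzero rows, and every pivot lies in the first 4 columns, so rank(B) = rank([B|b]) = 2.
The system is consistent.
rank = 2 < 4 unknowns, so there are infinitely many solutions.

infinite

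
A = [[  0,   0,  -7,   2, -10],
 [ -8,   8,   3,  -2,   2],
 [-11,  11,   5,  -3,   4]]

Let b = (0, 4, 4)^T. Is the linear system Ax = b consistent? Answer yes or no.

Row reduce the augmented matrix [A | b].
Swap R1 ↔ R2
R3 ← R3 − (11/8)·R1: [0, 0, 7/8, -1/4, 5/4, -3/2]
R3 ← R3 + (1/8)·R2: [0, 0, 0, 0, 0, -3/2]
The echelon form has 3 nonzero rows; the last pivot sits in the augmented column, so rank(A) = 2 but rank([A|b]) = 3.
Since the ranks differ, the system is inconsistent.

no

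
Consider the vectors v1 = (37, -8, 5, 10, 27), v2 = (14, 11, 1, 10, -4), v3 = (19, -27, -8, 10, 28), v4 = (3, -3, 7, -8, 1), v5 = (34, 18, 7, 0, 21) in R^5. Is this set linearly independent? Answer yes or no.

yes

Form the matrix with these vectors as rows and row reduce.
R2 ← R2 − (14/37)·R1: [0, 519/37, -33/37, 230/37, -526/37]
R3 ← R3 − (19/37)·R1: [0, -847/37, -391/37, 180/37, 523/37]
R4 ← R4 − (3/37)·R1: [0, -87/37, 244/37, -326/37, -44/37]
R5 ← R5 − (34/37)·R1: [0, 938/37, 89/37, -340/37, -141/37]
R3 ← R3 + (847/519)·R2: [0, 0, -2080/173, 7790/519, -4705/519]
R4 ← R4 + (29/173)·R2: [0, 0, 1115/173, -1344/173, -618/173]
R5 ← R5 − (938/519)·R2: [0, 0, 695/173, -10600/519, 11357/519]
R4 ← R4 + (223/416)·R3: [0, 0, 0, 173/624, -10523/1248]
R5 ← R5 + (139/416)·R3: [0, 0, 0, -3205/208, 7843/416]
R5 ← R5 + (9615/173)·R4: [0, 0, 0, 0, -77811/173]
5 nonzero rows, so the 5 vectors span a space of dimension 5.
Since 5 = 5, the vectors are linearly independent.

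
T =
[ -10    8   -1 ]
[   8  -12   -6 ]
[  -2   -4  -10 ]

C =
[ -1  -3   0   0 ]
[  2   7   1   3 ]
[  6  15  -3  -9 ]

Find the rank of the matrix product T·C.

2

First compute TC:
[[ 20,  71,  11,  33],
 [-68, -198,   6,  18],
 [-66, -172,  26,  78]]
Now row reduce the product.
R2 ← R2 + (17/5)·R1: [0, 217/5, 217/5, 651/5]
R3 ← R3 + (33/10)·R1: [0, 623/10, 623/10, 1869/10]
R3 ← R3 − (89/62)·R2: [0, 0, 0, 0]
2 nonzero rows, so rank(TC) = 2.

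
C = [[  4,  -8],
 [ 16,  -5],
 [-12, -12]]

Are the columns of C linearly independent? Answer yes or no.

Row reduce C to echelon form.
R2 ← R2 − (4)·R1: [0, 27]
R3 ← R3 + (3)·R1: [0, -36]
R3 ← R3 + (4/3)·R2: [0, 0]
2 pivots among 2 columns.
Every column is a pivot column, so the columns are linearly independent.

yes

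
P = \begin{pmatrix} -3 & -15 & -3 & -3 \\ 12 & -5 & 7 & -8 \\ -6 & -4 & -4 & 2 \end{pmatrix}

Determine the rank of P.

2

Row reduce to echelon form.
R2 ← R2 + (4)·R1: [0, -65, -5, -20]
R3 ← R3 − (2)·R1: [0, 26, 2, 8]
R3 ← R3 + (2/5)·R2: [0, 0, 0, 0]
Echelon form has 2 nonzero rows, so rank(P) = 2.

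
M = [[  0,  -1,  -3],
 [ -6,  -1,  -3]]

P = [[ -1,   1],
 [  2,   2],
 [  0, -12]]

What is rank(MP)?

First compute MP:
[[ -2,  34],
 [  4,  28]]
Now row reduce the product.
R2 ← R2 + (2)·R1: [0, 96]
2 nonzero rows, so rank(MP) = 2.

2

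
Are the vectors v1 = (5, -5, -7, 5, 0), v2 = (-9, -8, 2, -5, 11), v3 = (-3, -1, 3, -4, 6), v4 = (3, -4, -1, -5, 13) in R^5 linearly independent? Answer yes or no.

Form the matrix with these vectors as rows and row reduce.
R2 ← R2 + (9/5)·R1: [0, -17, -53/5, 4, 11]
R3 ← R3 + (3/5)·R1: [0, -4, -6/5, -1, 6]
R4 ← R4 − (3/5)·R1: [0, -1, 16/5, -8, 13]
R3 ← R3 − (4/17)·R2: [0, 0, 22/17, -33/17, 58/17]
R4 ← R4 − (1/17)·R2: [0, 0, 65/17, -140/17, 210/17]
R4 ← R4 − (65/22)·R3: [0, 0, 0, -5/2, 25/11]
4 nonzero rows, so the 4 vectors span a space of dimension 4.
Since 4 = 4, the vectors are linearly independent.

yes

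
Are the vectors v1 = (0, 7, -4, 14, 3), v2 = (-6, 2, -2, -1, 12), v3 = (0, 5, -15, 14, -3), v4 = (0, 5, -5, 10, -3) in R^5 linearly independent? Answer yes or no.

yes

Form the matrix with these vectors as rows and row reduce.
Swap R1 ↔ R2
R3 ← R3 − (5/7)·R2: [0, 0, -85/7, 4, -36/7]
R4 ← R4 − (5/7)·R2: [0, 0, -15/7, 0, -36/7]
R4 ← R4 − (3/17)·R3: [0, 0, 0, -12/17, -72/17]
4 nonzero rows, so the 4 vectors span a space of dimension 4.
Since 4 = 4, the vectors are linearly independent.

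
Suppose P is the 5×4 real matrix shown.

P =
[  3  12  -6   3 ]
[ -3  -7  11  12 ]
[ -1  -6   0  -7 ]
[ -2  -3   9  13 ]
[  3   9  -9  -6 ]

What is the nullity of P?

2

Row reduce to echelon form.
R2 ← R2 + R1: [0, 5, 5, 15]
R3 ← R3 + (1/3)·R1: [0, -2, -2, -6]
R4 ← R4 + (2/3)·R1: [0, 5, 5, 15]
R5 ← R5 − R1: [0, -3, -3, -9]
R3 ← R3 + (2/5)·R2: [0, 0, 0, 0]
R4 ← R4 − R2: [0, 0, 0, 0]
R5 ← R5 + (3/5)·R2: [0, 0, 0, 0]
2 nonzero rows, so rank(P) = 2.
P has 4 columns; by rank–nullity, nullity = 4 − 2 = 2.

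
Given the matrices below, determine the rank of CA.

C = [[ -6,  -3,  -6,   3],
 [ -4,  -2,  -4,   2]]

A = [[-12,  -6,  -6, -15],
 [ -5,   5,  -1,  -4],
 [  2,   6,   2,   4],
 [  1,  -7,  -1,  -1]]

1

First compute CA:
[[ 78, -36,  24,  75],
 [ 52, -24,  16,  50]]
Now row reduce the product.
R2 ← R2 − (2/3)·R1: [0, 0, 0, 0]
1 nonzero row, so rank(CA) = 1.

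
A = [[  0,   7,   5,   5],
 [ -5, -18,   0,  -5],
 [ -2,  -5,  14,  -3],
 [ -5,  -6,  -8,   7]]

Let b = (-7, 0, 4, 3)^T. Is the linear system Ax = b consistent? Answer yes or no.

no

Row reduce the augmented matrix [A | b].
Swap R1 ↔ R2
R3 ← R3 − (2/5)·R1: [0, 11/5, 14, -1, 4]
R4 ← R4 − R1: [0, 12, -8, 12, 3]
R3 ← R3 − (11/35)·R2: [0, 0, 87/7, -18/7, 31/5]
R4 ← R4 − (12/7)·R2: [0, 0, -116/7, 24/7, 15]
R4 ← R4 + (4/3)·R3: [0, 0, 0, 0, 349/15]
The echelon form has 4 nonzero rows; the last pivot sits in the augmented column, so rank(A) = 3 but rank([A|b]) = 4.
Since the ranks differ, the system is inconsistent.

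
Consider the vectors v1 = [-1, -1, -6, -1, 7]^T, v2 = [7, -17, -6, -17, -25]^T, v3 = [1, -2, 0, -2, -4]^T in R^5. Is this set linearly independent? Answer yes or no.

no

Form the matrix with these vectors as rows and row reduce.
R2 ← R2 + (7)·R1: [0, -24, -48, -24, 24]
R3 ← R3 + R1: [0, -3, -6, -3, 3]
R3 ← R3 − (1/8)·R2: [0, 0, 0, 0, 0]
2 nonzero rows, so the 3 vectors span a space of dimension 2.
Since 2 < 3, the vectors are linearly dependent.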